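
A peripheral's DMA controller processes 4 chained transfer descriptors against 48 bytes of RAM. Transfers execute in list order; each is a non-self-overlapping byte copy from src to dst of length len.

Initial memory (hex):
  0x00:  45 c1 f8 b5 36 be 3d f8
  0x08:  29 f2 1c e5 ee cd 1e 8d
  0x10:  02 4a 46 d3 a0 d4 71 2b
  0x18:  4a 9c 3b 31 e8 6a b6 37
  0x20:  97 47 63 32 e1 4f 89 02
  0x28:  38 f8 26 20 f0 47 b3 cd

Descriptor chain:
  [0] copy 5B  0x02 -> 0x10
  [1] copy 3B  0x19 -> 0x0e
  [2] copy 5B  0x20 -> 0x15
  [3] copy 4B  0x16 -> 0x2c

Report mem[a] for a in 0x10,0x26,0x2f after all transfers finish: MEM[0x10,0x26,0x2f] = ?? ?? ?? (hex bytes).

MEM[0x10,0x26,0x2f] = 31 89 e1

D0: mem[0x10..0x14] <- [f8 b5 36 be 3d]
D1: mem[0x0e..0x10] <- [9c 3b 31]
D2: mem[0x15..0x19] <- [97 47 63 32 e1]
D3: mem[0x2c..0x2f] <- [47 63 32 e1]
query mem[0x10]=0x31, mem[0x26]=0x89, mem[0x2f]=0xe1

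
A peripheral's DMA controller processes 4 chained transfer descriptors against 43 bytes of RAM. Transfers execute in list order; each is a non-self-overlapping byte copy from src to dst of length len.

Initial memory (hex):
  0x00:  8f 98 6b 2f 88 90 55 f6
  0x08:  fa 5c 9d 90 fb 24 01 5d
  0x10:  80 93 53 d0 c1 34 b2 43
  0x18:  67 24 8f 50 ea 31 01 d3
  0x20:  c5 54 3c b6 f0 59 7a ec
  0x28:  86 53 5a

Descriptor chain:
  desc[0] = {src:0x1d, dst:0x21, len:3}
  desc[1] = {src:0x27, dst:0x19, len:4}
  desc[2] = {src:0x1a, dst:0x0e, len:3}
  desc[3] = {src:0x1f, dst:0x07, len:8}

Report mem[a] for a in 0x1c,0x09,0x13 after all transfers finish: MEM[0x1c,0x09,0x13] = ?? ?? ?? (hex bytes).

D0: mem[0x21..0x23] <- [31 01 d3]
D1: mem[0x19..0x1c] <- [ec 86 53 5a]
D2: mem[0x0e..0x10] <- [86 53 5a]
D3: mem[0x07..0x0e] <- [d3 c5 31 01 d3 f0 59 7a]
query mem[0x1c]=0x5a, mem[0x09]=0x31, mem[0x13]=0xd0

MEM[0x1c,0x09,0x13] = 5a 31 d0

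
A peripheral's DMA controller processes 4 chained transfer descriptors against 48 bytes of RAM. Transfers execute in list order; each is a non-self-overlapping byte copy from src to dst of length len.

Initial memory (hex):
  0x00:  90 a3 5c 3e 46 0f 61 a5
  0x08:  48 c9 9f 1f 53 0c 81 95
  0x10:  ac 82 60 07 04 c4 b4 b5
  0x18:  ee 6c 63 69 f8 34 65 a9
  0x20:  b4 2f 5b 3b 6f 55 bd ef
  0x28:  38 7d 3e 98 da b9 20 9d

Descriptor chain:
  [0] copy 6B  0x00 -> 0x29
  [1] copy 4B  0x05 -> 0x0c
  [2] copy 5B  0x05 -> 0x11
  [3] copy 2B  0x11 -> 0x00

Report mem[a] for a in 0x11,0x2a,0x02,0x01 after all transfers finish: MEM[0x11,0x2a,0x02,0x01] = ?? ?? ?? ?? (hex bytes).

  after D0: wrote 6B at 0x29 = 90a35c3e460f
  after D1: wrote 4B at 0x0c = 0f61a548
  after D2: wrote 5B at 0x11 = 0f61a548c9
  after D3: wrote 2B at 0x00 = 0f61
query mem[0x11]=0x0f, mem[0x2a]=0xa3, mem[0x02]=0x5c, mem[0x01]=0x61

MEM[0x11,0x2a,0x02,0x01] = 0f a3 5c 61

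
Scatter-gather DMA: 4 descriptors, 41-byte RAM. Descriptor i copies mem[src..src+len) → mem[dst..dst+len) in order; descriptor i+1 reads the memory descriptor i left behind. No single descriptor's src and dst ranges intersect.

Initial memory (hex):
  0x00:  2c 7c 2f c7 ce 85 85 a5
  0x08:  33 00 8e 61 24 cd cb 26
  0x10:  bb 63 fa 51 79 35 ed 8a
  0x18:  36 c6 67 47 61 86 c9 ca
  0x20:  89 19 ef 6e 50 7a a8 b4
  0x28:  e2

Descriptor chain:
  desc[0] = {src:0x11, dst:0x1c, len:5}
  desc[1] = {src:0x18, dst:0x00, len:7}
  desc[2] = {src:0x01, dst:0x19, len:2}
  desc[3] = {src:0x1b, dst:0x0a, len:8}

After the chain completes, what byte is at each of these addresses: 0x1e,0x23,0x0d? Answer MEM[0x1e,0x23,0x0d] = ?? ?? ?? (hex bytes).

D0: mem[0x1c..0x20] <- [63 fa 51 79 35]
D1: mem[0x00..0x06] <- [36 c6 67 47 63 fa 51]
D2: mem[0x19..0x1a] <- [c6 67]
D3: mem[0x0a..0x11] <- [47 63 fa 51 79 35 19 ef]
query mem[0x1e]=0x51, mem[0x23]=0x6e, mem[0x0d]=0x51

MEM[0x1e,0x23,0x0d] = 51 6e 51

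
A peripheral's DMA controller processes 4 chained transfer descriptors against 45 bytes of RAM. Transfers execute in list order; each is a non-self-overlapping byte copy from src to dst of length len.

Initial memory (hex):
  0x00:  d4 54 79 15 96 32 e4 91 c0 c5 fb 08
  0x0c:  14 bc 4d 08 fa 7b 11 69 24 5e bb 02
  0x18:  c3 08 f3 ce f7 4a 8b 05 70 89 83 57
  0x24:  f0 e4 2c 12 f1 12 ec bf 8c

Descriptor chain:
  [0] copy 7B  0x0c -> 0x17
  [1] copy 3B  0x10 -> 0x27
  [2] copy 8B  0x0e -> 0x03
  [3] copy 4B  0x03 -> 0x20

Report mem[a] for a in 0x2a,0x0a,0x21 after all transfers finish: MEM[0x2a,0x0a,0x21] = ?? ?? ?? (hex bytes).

MEM[0x2a,0x0a,0x21] = ec 5e 08

D0: mem[0x17..0x1d] <- [14 bc 4d 08 fa 7b 11]
D1: mem[0x27..0x29] <- [fa 7b 11]
D2: mem[0x03..0x0a] <- [4d 08 fa 7b 11 69 24 5e]
D3: mem[0x20..0x23] <- [4d 08 fa 7b]
query mem[0x2a]=0xec, mem[0x0a]=0x5e, mem[0x21]=0x08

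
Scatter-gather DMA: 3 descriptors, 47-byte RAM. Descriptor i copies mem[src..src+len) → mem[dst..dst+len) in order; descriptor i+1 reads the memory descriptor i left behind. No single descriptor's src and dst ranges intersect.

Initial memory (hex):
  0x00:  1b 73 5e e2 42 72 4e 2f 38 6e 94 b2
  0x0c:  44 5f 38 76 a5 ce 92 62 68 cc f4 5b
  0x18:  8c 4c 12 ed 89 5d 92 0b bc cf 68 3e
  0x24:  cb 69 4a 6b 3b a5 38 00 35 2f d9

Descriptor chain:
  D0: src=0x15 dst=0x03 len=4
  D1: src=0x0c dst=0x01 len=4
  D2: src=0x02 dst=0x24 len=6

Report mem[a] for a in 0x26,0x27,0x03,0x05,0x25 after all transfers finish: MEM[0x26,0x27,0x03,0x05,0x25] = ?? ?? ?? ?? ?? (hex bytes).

MEM[0x26,0x27,0x03,0x05,0x25] = 76 5b 38 5b 38

[0] 0x15->0x03 len=4 : cc f4 5b 8c
[1] 0x0c->0x01 len=4 : 44 5f 38 76
[2] 0x02->0x24 len=6 : 5f 38 76 5b 8c 2f
query mem[0x26]=0x76, mem[0x27]=0x5b, mem[0x03]=0x38, mem[0x05]=0x5b, mem[0x25]=0x38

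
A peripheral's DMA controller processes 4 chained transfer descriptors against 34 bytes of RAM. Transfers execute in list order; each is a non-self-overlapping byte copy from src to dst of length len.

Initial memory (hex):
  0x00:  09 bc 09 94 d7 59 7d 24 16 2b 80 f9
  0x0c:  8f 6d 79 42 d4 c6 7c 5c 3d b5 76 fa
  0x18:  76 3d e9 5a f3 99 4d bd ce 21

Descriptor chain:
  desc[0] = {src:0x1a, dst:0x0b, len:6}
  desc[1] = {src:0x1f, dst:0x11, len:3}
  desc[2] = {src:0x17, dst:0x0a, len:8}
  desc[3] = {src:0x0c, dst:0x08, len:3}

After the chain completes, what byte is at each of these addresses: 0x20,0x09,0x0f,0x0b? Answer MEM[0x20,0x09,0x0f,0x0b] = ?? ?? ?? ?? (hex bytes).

  after D0: wrote 6B at 0x0b = e95af3994dbd
  after D1: wrote 3B at 0x11 = bdce21
  after D2: wrote 8B at 0x0a = fa763de95af3994d
  after D3: wrote 3B at 0x08 = 3de95a
query mem[0x20]=0xce, mem[0x09]=0xe9, mem[0x0f]=0xf3, mem[0x0b]=0x76

MEM[0x20,0x09,0x0f,0x0b] = ce e9 f3 76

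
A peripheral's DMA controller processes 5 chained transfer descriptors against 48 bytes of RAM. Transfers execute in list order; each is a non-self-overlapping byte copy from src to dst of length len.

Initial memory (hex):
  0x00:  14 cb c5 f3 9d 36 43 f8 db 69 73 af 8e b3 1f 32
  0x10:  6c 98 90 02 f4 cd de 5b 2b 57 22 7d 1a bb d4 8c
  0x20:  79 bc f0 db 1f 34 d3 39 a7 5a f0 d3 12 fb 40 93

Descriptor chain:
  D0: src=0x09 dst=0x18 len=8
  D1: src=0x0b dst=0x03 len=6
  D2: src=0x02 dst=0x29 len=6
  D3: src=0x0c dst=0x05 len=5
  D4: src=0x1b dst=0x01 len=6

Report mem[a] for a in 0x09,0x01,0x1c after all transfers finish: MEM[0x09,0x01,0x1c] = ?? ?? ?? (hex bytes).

MEM[0x09,0x01,0x1c] = 6c 8e b3

D0: mem[0x18..0x1f] <- [69 73 af 8e b3 1f 32 6c]
D1: mem[0x03..0x08] <- [af 8e b3 1f 32 6c]
D2: mem[0x29..0x2e] <- [c5 af 8e b3 1f 32]
D3: mem[0x05..0x09] <- [8e b3 1f 32 6c]
D4: mem[0x01..0x06] <- [8e b3 1f 32 6c 79]
query mem[0x09]=0x6c, mem[0x01]=0x8e, mem[0x1c]=0xb3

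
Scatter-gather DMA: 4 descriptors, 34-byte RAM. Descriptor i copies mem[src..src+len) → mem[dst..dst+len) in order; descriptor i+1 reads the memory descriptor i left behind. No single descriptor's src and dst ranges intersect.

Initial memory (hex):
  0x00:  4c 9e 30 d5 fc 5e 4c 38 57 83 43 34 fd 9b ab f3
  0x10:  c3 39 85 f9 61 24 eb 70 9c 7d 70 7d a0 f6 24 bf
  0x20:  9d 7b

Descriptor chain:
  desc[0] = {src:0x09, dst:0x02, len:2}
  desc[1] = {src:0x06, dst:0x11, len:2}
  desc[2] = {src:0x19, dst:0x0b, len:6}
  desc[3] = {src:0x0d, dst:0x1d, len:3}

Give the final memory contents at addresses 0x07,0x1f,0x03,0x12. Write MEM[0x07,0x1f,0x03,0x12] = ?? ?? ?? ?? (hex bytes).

[0] 0x09->0x02 len=2 : 83 43
[1] 0x06->0x11 len=2 : 4c 38
[2] 0x19->0x0b len=6 : 7d 70 7d a0 f6 24
[3] 0x0d->0x1d len=3 : 7d a0 f6
query mem[0x07]=0x38, mem[0x1f]=0xf6, mem[0x03]=0x43, mem[0x12]=0x38

MEM[0x07,0x1f,0x03,0x12] = 38 f6 43 38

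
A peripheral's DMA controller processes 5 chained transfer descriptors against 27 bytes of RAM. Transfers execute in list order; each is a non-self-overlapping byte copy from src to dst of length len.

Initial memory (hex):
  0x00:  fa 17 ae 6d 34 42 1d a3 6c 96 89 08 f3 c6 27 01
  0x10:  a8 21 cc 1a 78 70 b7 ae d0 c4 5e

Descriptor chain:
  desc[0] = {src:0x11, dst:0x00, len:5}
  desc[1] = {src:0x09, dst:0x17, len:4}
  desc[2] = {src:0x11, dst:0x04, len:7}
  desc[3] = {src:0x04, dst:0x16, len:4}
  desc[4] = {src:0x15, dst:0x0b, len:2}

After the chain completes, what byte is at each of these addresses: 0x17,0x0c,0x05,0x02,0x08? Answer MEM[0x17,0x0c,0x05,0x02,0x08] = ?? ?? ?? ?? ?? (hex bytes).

MEM[0x17,0x0c,0x05,0x02,0x08] = cc 21 cc 1a 70

#0 dst[0x00+5] := {0x21,0xcc,0x1a,0x78,0x70}
#1 dst[0x17+4] := {0x96,0x89,0x08,0xf3}
#2 dst[0x04+7] := {0x21,0xcc,0x1a,0x78,0x70,0xb7,0x96}
#3 dst[0x16+4] := {0x21,0xcc,0x1a,0x78}
#4 dst[0x0b+2] := {0x70,0x21}
query mem[0x17]=0xcc, mem[0x0c]=0x21, mem[0x05]=0xcc, mem[0x02]=0x1a, mem[0x08]=0x70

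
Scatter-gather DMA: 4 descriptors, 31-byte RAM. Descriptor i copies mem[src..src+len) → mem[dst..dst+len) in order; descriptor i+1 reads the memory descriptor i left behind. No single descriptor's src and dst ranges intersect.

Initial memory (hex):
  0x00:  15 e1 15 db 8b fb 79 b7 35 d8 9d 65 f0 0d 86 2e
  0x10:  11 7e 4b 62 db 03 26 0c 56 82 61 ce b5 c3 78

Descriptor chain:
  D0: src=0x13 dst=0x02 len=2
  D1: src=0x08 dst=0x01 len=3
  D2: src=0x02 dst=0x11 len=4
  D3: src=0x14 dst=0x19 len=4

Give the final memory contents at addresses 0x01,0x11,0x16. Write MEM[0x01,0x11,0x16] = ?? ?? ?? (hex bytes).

MEM[0x01,0x11,0x16] = 35 d8 26

[0] 0x13->0x02 len=2 : 62 db
[1] 0x08->0x01 len=3 : 35 d8 9d
[2] 0x02->0x11 len=4 : d8 9d 8b fb
[3] 0x14->0x19 len=4 : fb 03 26 0c
query mem[0x01]=0x35, mem[0x11]=0xd8, mem[0x16]=0x26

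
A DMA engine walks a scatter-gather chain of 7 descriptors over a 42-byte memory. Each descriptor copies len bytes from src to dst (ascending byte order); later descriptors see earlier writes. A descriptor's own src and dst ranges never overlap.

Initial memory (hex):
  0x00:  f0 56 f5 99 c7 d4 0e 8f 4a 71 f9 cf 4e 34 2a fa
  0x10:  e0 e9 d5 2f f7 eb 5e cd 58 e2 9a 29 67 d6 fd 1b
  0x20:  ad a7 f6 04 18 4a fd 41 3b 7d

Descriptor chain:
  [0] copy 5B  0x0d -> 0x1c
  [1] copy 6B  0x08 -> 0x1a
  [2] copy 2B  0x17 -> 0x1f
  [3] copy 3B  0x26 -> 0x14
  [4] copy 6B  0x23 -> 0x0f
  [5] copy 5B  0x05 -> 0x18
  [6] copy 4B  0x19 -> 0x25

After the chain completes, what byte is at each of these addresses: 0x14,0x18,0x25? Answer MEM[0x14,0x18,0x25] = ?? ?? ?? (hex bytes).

D0: mem[0x1c..0x20] <- [34 2a fa e0 e9]
D1: mem[0x1a..0x1f] <- [4a 71 f9 cf 4e 34]
D2: mem[0x1f..0x20] <- [cd 58]
D3: mem[0x14..0x16] <- [fd 41 3b]
D4: mem[0x0f..0x14] <- [04 18 4a fd 41 3b]
D5: mem[0x18..0x1c] <- [d4 0e 8f 4a 71]
D6: mem[0x25..0x28] <- [0e 8f 4a 71]
query mem[0x14]=0x3b, mem[0x18]=0xd4, mem[0x25]=0x0e

MEM[0x14,0x18,0x25] = 3b d4 0e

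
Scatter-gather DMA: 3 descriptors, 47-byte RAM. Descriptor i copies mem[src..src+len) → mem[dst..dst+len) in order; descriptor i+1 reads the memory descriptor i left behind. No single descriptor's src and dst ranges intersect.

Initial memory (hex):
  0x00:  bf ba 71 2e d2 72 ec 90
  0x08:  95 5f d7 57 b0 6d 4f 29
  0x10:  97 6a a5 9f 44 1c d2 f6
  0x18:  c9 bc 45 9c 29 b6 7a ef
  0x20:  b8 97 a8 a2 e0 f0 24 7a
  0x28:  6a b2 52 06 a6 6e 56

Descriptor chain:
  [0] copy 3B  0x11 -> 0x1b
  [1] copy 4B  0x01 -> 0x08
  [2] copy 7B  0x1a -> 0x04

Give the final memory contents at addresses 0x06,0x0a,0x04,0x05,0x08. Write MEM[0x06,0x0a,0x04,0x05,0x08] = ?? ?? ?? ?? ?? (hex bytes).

  after D0: wrote 3B at 0x1b = 6aa59f
  after D1: wrote 4B at 0x08 = ba712ed2
  after D2: wrote 7B at 0x04 = 456aa59f7aefb8
query mem[0x06]=0xa5, mem[0x0a]=0xb8, mem[0x04]=0x45, mem[0x05]=0x6a, mem[0x08]=0x7a

MEM[0x06,0x0a,0x04,0x05,0x08] = a5 b8 45 6a 7a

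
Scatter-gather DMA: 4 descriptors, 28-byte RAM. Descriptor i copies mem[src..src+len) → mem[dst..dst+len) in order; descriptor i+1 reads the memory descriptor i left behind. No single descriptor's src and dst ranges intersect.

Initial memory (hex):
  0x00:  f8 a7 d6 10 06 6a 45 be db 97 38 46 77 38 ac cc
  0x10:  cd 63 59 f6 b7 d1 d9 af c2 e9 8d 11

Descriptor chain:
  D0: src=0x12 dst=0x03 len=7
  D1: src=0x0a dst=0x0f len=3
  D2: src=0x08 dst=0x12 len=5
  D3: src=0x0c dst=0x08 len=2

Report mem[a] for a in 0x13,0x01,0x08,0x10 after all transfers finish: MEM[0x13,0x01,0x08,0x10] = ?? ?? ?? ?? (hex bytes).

MEM[0x13,0x01,0x08,0x10] = c2 a7 77 46

D0: mem[0x03..0x09] <- [59 f6 b7 d1 d9 af c2]
D1: mem[0x0f..0x11] <- [38 46 77]
D2: mem[0x12..0x16] <- [af c2 38 46 77]
D3: mem[0x08..0x09] <- [77 38]
query mem[0x13]=0xc2, mem[0x01]=0xa7, mem[0x08]=0x77, mem[0x10]=0x46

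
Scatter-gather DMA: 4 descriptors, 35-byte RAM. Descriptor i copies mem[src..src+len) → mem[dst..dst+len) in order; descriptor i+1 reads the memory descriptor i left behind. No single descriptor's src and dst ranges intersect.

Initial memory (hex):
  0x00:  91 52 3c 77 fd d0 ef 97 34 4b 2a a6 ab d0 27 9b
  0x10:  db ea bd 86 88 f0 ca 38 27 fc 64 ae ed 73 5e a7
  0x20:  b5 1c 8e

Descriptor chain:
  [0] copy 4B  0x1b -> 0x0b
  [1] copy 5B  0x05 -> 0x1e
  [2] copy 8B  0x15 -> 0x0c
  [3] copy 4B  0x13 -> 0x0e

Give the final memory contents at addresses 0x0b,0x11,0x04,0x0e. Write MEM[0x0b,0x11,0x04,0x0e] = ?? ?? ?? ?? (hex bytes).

MEM[0x0b,0x11,0x04,0x0e] = ae ca fd ed

[0] 0x1b->0x0b len=4 : ae ed 73 5e
[1] 0x05->0x1e len=5 : d0 ef 97 34 4b
[2] 0x15->0x0c len=8 : f0 ca 38 27 fc 64 ae ed
[3] 0x13->0x0e len=4 : ed 88 f0 ca
query mem[0x0b]=0xae, mem[0x11]=0xca, mem[0x04]=0xfd, mem[0x0e]=0xed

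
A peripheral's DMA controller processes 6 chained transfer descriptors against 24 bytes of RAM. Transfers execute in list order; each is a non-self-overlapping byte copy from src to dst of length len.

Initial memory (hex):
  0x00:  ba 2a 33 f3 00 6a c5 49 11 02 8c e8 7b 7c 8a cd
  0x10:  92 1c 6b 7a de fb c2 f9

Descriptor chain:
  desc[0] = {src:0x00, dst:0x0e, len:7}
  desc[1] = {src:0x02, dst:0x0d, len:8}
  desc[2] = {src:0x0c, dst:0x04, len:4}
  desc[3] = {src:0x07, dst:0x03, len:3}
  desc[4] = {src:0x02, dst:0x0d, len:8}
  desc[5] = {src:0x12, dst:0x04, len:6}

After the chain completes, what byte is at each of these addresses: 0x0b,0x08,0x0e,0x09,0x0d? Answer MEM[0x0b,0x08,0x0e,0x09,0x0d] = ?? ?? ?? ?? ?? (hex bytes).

MEM[0x0b,0x08,0x0e,0x09,0x0d] = e8 c2 00 f9 33

  after D0: wrote 7B at 0x0e = ba2a33f3006ac5
  after D1: wrote 8B at 0x0d = 33f3006ac5491102
  after D2: wrote 4B at 0x04 = 7b33f300
  after D3: wrote 3B at 0x03 = 001102
  after D4: wrote 8B at 0x0d = 33001102f3001102
  after D5: wrote 6B at 0x04 = 001102fbc2f9
query mem[0x0b]=0xe8, mem[0x08]=0xc2, mem[0x0e]=0x00, mem[0x09]=0xf9, mem[0x0d]=0x33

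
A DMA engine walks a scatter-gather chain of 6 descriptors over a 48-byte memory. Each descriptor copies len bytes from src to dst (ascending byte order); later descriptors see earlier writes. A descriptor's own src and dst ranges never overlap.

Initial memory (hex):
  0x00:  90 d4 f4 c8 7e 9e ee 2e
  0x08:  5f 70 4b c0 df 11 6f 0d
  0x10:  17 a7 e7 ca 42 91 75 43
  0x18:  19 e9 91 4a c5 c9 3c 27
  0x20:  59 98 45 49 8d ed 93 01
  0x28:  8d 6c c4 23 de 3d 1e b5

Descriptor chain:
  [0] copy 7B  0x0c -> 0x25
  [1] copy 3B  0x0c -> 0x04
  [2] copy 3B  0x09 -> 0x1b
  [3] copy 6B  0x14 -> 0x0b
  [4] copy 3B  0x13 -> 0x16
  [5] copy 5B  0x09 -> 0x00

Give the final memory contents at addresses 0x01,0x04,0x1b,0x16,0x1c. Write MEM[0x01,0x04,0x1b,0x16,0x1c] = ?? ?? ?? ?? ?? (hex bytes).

MEM[0x01,0x04,0x1b,0x16,0x1c] = 4b 75 70 ca 4b

#0 dst[0x25+7] := {0xdf,0x11,0x6f,0x0d,0x17,0xa7,0xe7}
#1 dst[0x04+3] := {0xdf,0x11,0x6f}
#2 dst[0x1b+3] := {0x70,0x4b,0xc0}
#3 dst[0x0b+6] := {0x42,0x91,0x75,0x43,0x19,0xe9}
#4 dst[0x16+3] := {0xca,0x42,0x91}
#5 dst[0x00+5] := {0x70,0x4b,0x42,0x91,0x75}
query mem[0x01]=0x4b, mem[0x04]=0x75, mem[0x1b]=0x70, mem[0x16]=0xca, mem[0x1c]=0x4b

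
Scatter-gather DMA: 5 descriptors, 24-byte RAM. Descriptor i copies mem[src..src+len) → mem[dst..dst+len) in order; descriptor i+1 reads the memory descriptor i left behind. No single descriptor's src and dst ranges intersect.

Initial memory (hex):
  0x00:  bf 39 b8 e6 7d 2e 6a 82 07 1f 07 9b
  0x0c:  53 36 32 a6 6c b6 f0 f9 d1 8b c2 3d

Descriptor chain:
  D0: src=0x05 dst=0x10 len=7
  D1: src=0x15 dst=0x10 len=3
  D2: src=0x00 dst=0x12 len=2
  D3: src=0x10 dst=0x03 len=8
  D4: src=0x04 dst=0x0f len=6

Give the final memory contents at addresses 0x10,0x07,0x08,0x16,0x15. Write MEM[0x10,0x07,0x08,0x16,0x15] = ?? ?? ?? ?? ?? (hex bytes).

  after D0: wrote 7B at 0x10 = 2e6a82071f079b
  after D1: wrote 3B at 0x10 = 079b3d
  after D2: wrote 2B at 0x12 = bf39
  after D3: wrote 8B at 0x03 = 079bbf391f079b3d
  after D4: wrote 6B at 0x0f = 9bbf391f079b
query mem[0x10]=0xbf, mem[0x07]=0x1f, mem[0x08]=0x07, mem[0x16]=0x9b, mem[0x15]=0x07

MEM[0x10,0x07,0x08,0x16,0x15] = bf 1f 07 9b 07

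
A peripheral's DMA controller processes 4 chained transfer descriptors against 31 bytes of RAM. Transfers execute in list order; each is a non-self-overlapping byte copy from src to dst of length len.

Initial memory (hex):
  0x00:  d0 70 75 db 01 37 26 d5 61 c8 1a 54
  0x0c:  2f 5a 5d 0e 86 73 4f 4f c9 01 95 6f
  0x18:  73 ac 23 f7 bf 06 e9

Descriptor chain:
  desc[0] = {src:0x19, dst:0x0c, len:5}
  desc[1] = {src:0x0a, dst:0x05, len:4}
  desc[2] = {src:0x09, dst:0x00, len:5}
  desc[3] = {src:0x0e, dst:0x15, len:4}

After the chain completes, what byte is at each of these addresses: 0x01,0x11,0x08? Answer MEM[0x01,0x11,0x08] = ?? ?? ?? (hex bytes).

MEM[0x01,0x11,0x08] = 1a 73 23

  after D0: wrote 5B at 0x0c = ac23f7bf06
  after D1: wrote 4B at 0x05 = 1a54ac23
  after D2: wrote 5B at 0x00 = c81a54ac23
  after D3: wrote 4B at 0x15 = f7bf0673
query mem[0x01]=0x1a, mem[0x11]=0x73, mem[0x08]=0x23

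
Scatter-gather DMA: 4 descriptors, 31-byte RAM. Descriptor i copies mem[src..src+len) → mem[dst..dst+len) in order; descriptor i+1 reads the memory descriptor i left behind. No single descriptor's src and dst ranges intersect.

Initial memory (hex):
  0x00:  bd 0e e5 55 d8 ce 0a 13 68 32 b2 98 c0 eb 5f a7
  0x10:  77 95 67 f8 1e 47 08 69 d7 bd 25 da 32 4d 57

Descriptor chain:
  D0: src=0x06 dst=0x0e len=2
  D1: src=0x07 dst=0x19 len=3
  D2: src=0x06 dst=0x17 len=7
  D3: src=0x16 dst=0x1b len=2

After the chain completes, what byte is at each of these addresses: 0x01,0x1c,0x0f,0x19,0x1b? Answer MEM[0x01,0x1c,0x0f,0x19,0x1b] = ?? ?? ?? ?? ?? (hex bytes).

[0] 0x06->0x0e len=2 : 0a 13
[1] 0x07->0x19 len=3 : 13 68 32
[2] 0x06->0x17 len=7 : 0a 13 68 32 b2 98 c0
[3] 0x16->0x1b len=2 : 08 0a
query mem[0x01]=0x0e, mem[0x1c]=0x0a, mem[0x0f]=0x13, mem[0x19]=0x68, mem[0x1b]=0x08

MEM[0x01,0x1c,0x0f,0x19,0x1b] = 0e 0a 13 68 08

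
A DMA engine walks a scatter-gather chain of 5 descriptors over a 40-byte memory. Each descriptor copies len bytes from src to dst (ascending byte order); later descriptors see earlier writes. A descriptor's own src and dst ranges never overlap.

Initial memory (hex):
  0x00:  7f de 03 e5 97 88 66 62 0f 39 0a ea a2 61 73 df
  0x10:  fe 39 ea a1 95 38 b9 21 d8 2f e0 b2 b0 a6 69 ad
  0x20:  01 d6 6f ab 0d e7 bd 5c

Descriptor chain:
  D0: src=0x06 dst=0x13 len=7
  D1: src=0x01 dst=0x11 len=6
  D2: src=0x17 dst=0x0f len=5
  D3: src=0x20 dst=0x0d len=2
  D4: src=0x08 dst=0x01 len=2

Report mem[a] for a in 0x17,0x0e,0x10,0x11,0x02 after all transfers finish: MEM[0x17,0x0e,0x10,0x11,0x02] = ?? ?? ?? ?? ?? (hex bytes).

D0: mem[0x13..0x19] <- [66 62 0f 39 0a ea a2]
D1: mem[0x11..0x16] <- [de 03 e5 97 88 66]
D2: mem[0x0f..0x13] <- [0a ea a2 e0 b2]
D3: mem[0x0d..0x0e] <- [01 d6]
D4: mem[0x01..0x02] <- [0f 39]
query mem[0x17]=0x0a, mem[0x0e]=0xd6, mem[0x10]=0xea, mem[0x11]=0xa2, mem[0x02]=0x39

MEM[0x17,0x0e,0x10,0x11,0x02] = 0a d6 ea a2 39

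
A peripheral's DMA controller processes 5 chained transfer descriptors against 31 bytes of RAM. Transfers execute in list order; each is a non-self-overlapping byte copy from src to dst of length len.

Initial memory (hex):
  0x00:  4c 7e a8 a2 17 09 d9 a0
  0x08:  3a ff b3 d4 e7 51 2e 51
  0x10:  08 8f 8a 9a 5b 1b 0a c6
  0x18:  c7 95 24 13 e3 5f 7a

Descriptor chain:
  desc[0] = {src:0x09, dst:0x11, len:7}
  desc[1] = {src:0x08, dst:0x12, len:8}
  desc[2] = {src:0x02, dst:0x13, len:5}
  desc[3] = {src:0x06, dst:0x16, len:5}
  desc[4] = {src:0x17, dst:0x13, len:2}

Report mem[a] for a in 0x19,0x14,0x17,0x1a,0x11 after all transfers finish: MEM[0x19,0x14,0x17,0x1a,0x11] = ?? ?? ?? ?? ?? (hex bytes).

  after D0: wrote 7B at 0x11 = ffb3d4e7512e51
  after D1: wrote 8B at 0x12 = 3affb3d4e7512e51
  after D2: wrote 5B at 0x13 = a8a21709d9
  after D3: wrote 5B at 0x16 = d9a03affb3
  after D4: wrote 2B at 0x13 = a03a
query mem[0x19]=0xff, mem[0x14]=0x3a, mem[0x17]=0xa0, mem[0x1a]=0xb3, mem[0x11]=0xff

MEM[0x19,0x14,0x17,0x1a,0x11] = ff 3a a0 b3 ff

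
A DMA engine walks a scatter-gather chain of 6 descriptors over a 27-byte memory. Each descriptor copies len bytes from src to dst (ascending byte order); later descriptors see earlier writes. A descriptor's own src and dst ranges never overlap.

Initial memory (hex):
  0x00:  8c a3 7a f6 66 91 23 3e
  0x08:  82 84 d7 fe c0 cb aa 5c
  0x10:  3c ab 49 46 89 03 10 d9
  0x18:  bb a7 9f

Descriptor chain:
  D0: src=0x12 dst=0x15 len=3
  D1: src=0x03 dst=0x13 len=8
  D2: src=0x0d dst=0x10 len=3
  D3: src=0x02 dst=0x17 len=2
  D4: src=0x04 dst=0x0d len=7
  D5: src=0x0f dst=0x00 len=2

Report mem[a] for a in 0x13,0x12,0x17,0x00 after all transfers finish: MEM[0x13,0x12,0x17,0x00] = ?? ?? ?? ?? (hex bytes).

  after D0: wrote 3B at 0x15 = 494689
  after D1: wrote 8B at 0x13 = f66691233e8284d7
  after D2: wrote 3B at 0x10 = cbaa5c
  after D3: wrote 2B at 0x17 = 7af6
  after D4: wrote 7B at 0x0d = 6691233e8284d7
  after D5: wrote 2B at 0x00 = 233e
query mem[0x13]=0xd7, mem[0x12]=0x84, mem[0x17]=0x7a, mem[0x00]=0x23

MEM[0x13,0x12,0x17,0x00] = d7 84 7a 23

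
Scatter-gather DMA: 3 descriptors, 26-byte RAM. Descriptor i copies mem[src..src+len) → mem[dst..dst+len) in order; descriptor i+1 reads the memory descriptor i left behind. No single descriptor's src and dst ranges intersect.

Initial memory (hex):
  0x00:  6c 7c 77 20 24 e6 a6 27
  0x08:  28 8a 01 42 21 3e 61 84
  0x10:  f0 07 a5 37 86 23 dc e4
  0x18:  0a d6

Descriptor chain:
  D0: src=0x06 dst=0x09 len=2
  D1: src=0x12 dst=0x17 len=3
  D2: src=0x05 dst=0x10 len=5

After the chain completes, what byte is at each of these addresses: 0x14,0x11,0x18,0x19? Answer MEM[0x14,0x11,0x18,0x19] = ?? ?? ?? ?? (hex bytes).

MEM[0x14,0x11,0x18,0x19] = a6 a6 37 86

[0] 0x06->0x09 len=2 : a6 27
[1] 0x12->0x17 len=3 : a5 37 86
[2] 0x05->0x10 len=5 : e6 a6 27 28 a6
query mem[0x14]=0xa6, mem[0x11]=0xa6, mem[0x18]=0x37, mem[0x19]=0x86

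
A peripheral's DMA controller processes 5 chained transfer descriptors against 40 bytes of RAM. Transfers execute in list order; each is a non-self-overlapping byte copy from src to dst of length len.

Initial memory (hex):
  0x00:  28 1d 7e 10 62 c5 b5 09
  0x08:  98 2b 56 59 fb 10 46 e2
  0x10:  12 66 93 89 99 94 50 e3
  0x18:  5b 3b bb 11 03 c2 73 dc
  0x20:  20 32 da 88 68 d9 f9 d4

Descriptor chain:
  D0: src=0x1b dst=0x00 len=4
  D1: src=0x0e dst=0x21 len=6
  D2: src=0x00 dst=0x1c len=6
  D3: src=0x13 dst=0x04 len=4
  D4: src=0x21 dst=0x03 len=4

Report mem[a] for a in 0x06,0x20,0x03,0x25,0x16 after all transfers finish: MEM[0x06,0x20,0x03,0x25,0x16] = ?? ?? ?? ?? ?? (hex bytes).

MEM[0x06,0x20,0x03,0x25,0x16] = 66 62 c5 93 50

#0 dst[0x00+4] := {0x11,0x03,0xc2,0x73}
#1 dst[0x21+6] := {0x46,0xe2,0x12,0x66,0x93,0x89}
#2 dst[0x1c+6] := {0x11,0x03,0xc2,0x73,0x62,0xc5}
#3 dst[0x04+4] := {0x89,0x99,0x94,0x50}
#4 dst[0x03+4] := {0xc5,0xe2,0x12,0x66}
query mem[0x06]=0x66, mem[0x20]=0x62, mem[0x03]=0xc5, mem[0x25]=0x93, mem[0x16]=0x50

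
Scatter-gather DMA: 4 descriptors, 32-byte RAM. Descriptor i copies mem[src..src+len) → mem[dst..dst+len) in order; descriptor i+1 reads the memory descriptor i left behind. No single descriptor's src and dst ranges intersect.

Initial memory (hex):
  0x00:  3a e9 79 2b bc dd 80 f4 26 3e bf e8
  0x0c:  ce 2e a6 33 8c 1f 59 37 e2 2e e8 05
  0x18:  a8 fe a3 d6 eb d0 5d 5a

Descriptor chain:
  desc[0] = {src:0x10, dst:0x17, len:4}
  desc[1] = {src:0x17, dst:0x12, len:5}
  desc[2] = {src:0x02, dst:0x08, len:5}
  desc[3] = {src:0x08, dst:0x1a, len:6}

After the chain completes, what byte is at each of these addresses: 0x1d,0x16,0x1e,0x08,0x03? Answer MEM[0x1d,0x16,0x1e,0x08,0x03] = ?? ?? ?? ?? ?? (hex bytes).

#0 dst[0x17+4] := {0x8c,0x1f,0x59,0x37}
#1 dst[0x12+5] := {0x8c,0x1f,0x59,0x37,0xd6}
#2 dst[0x08+5] := {0x79,0x2b,0xbc,0xdd,0x80}
#3 dst[0x1a+6] := {0x79,0x2b,0xbc,0xdd,0x80,0x2e}
query mem[0x1d]=0xdd, mem[0x16]=0xd6, mem[0x1e]=0x80, mem[0x08]=0x79, mem[0x03]=0x2b

MEM[0x1d,0x16,0x1e,0x08,0x03] = dd d6 80 79 2b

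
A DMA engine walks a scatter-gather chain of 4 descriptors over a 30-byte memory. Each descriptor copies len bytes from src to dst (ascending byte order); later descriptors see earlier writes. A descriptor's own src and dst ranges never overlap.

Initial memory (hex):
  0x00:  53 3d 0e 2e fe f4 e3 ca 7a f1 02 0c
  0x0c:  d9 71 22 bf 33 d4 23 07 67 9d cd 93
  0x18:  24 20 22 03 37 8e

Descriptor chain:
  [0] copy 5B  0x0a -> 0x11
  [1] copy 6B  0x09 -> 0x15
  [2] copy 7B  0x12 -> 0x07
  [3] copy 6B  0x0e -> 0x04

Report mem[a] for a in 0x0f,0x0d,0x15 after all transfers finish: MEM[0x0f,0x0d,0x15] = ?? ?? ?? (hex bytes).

MEM[0x0f,0x0d,0x15] = bf d9 f1

#0 dst[0x11+5] := {0x02,0x0c,0xd9,0x71,0x22}
#1 dst[0x15+6] := {0xf1,0x02,0x0c,0xd9,0x71,0x22}
#2 dst[0x07+7] := {0x0c,0xd9,0x71,0xf1,0x02,0x0c,0xd9}
#3 dst[0x04+6] := {0x22,0xbf,0x33,0x02,0x0c,0xd9}
query mem[0x0f]=0xbf, mem[0x0d]=0xd9, mem[0x15]=0xf1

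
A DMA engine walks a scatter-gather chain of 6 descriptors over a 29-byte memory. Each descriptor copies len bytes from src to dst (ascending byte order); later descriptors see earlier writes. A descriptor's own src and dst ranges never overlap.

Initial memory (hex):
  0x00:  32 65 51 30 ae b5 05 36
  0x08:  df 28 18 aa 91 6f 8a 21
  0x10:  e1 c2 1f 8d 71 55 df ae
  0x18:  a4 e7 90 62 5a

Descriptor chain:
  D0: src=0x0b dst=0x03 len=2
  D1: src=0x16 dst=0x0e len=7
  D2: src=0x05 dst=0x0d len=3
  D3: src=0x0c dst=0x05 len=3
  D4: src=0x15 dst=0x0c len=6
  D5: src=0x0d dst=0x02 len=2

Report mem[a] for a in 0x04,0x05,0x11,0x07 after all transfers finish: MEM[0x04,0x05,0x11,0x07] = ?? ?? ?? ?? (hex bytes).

  after D0: wrote 2B at 0x03 = aa91
  after D1: wrote 7B at 0x0e = dfaea4e790625a
  after D2: wrote 3B at 0x0d = b50536
  after D3: wrote 3B at 0x05 = 91b505
  after D4: wrote 6B at 0x0c = 55dfaea4e790
  after D5: wrote 2B at 0x02 = dfae
query mem[0x04]=0x91, mem[0x05]=0x91, mem[0x11]=0x90, mem[0x07]=0x05

MEM[0x04,0x05,0x11,0x07] = 91 91 90 05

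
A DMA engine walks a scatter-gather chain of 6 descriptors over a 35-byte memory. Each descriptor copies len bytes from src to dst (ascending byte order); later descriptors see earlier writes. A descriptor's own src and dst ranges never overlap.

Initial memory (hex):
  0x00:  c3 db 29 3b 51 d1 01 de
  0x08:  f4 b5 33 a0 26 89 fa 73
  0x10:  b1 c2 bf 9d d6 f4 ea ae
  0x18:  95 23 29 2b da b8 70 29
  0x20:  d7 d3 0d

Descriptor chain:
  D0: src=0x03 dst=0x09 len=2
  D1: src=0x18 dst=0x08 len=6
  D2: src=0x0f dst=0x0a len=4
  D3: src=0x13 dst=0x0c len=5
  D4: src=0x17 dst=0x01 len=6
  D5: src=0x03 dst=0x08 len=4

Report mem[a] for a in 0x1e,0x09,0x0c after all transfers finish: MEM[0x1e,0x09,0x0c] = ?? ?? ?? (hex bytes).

[0] 0x03->0x09 len=2 : 3b 51
[1] 0x18->0x08 len=6 : 95 23 29 2b da b8
[2] 0x0f->0x0a len=4 : 73 b1 c2 bf
[3] 0x13->0x0c len=5 : 9d d6 f4 ea ae
[4] 0x17->0x01 len=6 : ae 95 23 29 2b da
[5] 0x03->0x08 len=4 : 23 29 2b da
query mem[0x1e]=0x70, mem[0x09]=0x29, mem[0x0c]=0x9d

MEM[0x1e,0x09,0x0c] = 70 29 9d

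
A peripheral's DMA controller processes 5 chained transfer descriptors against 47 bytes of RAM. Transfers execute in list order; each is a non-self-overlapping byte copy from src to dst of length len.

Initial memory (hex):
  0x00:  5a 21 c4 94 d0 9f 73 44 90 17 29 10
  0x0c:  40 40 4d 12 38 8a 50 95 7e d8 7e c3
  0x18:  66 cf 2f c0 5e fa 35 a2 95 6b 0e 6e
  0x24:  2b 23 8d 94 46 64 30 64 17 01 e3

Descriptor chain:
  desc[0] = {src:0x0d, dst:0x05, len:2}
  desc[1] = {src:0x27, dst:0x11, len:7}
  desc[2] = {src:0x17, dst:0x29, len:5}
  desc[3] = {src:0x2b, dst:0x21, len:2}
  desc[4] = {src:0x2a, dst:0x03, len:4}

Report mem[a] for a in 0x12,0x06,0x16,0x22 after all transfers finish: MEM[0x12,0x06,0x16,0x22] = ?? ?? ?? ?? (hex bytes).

MEM[0x12,0x06,0x16,0x22] = 46 c0 17 2f

D0: mem[0x05..0x06] <- [40 4d]
D1: mem[0x11..0x17] <- [94 46 64 30 64 17 01]
D2: mem[0x29..0x2d] <- [01 66 cf 2f c0]
D3: mem[0x21..0x22] <- [cf 2f]
D4: mem[0x03..0x06] <- [66 cf 2f c0]
query mem[0x12]=0x46, mem[0x06]=0xc0, mem[0x16]=0x17, mem[0x22]=0x2f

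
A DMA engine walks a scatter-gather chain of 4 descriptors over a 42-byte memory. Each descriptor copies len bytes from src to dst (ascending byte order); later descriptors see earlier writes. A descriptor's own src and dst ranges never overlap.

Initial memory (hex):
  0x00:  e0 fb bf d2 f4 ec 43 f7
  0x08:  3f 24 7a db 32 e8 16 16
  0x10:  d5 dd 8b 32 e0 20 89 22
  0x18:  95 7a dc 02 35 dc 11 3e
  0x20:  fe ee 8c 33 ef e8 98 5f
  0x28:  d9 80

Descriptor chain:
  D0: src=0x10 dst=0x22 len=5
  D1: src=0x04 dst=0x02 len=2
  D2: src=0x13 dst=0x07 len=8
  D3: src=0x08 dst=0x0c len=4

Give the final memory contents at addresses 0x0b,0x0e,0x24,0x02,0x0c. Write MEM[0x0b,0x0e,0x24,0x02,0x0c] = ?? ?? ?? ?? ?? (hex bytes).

MEM[0x0b,0x0e,0x24,0x02,0x0c] = 22 89 8b f4 e0

  after D0: wrote 5B at 0x22 = d5dd8b32e0
  after D1: wrote 2B at 0x02 = f4ec
  after D2: wrote 8B at 0x07 = 32e0208922957adc
  after D3: wrote 4B at 0x0c = e0208922
query mem[0x0b]=0x22, mem[0x0e]=0x89, mem[0x24]=0x8b, mem[0x02]=0xf4, mem[0x0c]=0xe0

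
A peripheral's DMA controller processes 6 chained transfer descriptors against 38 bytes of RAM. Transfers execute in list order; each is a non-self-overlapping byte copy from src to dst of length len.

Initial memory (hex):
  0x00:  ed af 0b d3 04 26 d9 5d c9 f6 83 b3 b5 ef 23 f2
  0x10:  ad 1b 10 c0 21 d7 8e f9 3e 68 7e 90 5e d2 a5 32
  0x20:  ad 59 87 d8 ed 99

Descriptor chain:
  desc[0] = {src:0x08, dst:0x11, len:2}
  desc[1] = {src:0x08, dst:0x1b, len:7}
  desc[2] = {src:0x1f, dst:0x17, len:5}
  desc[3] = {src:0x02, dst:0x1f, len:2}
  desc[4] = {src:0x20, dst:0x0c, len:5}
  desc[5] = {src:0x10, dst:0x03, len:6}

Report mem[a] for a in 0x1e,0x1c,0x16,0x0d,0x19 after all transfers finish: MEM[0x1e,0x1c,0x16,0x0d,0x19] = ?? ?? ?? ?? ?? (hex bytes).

MEM[0x1e,0x1c,0x16,0x0d,0x19] = b3 f6 8e 23 23

#0 dst[0x11+2] := {0xc9,0xf6}
#1 dst[0x1b+7] := {0xc9,0xf6,0x83,0xb3,0xb5,0xef,0x23}
#2 dst[0x17+5] := {0xb5,0xef,0x23,0x87,0xd8}
#3 dst[0x1f+2] := {0x0b,0xd3}
#4 dst[0x0c+5] := {0xd3,0x23,0x87,0xd8,0xed}
#5 dst[0x03+6] := {0xed,0xc9,0xf6,0xc0,0x21,0xd7}
query mem[0x1e]=0xb3, mem[0x1c]=0xf6, mem[0x16]=0x8e, mem[0x0d]=0x23, mem[0x19]=0x23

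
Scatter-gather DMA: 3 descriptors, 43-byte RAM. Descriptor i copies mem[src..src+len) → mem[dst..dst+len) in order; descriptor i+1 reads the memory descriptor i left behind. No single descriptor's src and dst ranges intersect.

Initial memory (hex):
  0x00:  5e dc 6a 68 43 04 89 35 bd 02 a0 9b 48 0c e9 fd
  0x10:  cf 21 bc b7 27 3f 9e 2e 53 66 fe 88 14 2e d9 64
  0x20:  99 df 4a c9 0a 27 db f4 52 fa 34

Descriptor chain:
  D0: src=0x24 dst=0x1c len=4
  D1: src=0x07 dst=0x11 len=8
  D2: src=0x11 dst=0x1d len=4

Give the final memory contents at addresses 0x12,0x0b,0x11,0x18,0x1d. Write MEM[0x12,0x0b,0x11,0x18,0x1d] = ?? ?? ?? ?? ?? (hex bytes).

  after D0: wrote 4B at 0x1c = 0a27dbf4
  after D1: wrote 8B at 0x11 = 35bd02a09b480ce9
  after D2: wrote 4B at 0x1d = 35bd02a0
query mem[0x12]=0xbd, mem[0x0b]=0x9b, mem[0x11]=0x35, mem[0x18]=0xe9, mem[0x1d]=0x35

MEM[0x12,0x0b,0x11,0x18,0x1d] = bd 9b 35 e9 35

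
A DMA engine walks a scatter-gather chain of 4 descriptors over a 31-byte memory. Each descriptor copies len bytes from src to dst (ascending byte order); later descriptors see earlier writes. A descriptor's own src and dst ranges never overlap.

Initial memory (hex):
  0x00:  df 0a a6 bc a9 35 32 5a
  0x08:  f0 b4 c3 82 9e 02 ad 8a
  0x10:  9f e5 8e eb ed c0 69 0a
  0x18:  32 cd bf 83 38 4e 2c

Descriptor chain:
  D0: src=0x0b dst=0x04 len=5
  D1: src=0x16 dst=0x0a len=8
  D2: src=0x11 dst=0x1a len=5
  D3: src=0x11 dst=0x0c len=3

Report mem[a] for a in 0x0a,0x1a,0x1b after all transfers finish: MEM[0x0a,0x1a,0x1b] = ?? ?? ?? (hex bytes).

MEM[0x0a,0x1a,0x1b] = 69 4e 8e

[0] 0x0b->0x04 len=5 : 82 9e 02 ad 8a
[1] 0x16->0x0a len=8 : 69 0a 32 cd bf 83 38 4e
[2] 0x11->0x1a len=5 : 4e 8e eb ed c0
[3] 0x11->0x0c len=3 : 4e 8e eb
query mem[0x0a]=0x69, mem[0x1a]=0x4e, mem[0x1b]=0x8e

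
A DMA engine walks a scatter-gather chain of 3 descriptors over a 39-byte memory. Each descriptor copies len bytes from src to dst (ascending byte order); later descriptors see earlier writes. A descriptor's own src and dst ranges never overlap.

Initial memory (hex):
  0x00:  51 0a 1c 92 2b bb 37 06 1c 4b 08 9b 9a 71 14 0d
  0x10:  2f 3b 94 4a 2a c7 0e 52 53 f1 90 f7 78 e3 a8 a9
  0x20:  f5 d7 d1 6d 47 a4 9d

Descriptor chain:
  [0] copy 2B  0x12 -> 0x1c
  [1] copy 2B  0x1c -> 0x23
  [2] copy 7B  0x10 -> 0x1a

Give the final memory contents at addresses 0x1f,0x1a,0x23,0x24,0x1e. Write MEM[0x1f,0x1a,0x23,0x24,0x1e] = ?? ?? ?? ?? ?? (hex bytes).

MEM[0x1f,0x1a,0x23,0x24,0x1e] = c7 2f 94 4a 2a

D0: mem[0x1c..0x1d] <- [94 4a]
D1: mem[0x23..0x24] <- [94 4a]
D2: mem[0x1a..0x20] <- [2f 3b 94 4a 2a c7 0e]
query mem[0x1f]=0xc7, mem[0x1a]=0x2f, mem[0x23]=0x94, mem[0x24]=0x4a, mem[0x1e]=0x2a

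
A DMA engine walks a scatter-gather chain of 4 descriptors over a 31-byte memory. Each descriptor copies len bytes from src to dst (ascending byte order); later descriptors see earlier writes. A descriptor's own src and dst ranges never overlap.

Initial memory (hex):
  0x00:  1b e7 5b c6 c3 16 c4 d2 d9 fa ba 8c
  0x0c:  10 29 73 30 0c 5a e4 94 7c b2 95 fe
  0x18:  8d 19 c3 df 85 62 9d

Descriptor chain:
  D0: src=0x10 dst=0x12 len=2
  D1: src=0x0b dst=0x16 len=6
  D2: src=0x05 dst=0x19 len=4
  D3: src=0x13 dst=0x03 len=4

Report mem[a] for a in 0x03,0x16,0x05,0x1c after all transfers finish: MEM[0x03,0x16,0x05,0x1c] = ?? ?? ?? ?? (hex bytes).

MEM[0x03,0x16,0x05,0x1c] = 5a 8c b2 d9

D0: mem[0x12..0x13] <- [0c 5a]
D1: mem[0x16..0x1b] <- [8c 10 29 73 30 0c]
D2: mem[0x19..0x1c] <- [16 c4 d2 d9]
D3: mem[0x03..0x06] <- [5a 7c b2 8c]
query mem[0x03]=0x5a, mem[0x16]=0x8c, mem[0x05]=0xb2, mem[0x1c]=0xd9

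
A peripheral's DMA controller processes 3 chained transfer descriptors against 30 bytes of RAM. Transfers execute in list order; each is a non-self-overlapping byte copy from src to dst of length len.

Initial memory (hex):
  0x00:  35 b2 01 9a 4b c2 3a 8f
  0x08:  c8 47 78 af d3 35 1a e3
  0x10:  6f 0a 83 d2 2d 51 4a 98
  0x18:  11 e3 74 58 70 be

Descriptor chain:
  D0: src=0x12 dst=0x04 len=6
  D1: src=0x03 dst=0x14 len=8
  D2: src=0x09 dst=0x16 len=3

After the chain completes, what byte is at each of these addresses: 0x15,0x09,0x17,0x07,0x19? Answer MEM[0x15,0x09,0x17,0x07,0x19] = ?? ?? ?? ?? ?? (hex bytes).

MEM[0x15,0x09,0x17,0x07,0x19] = 83 98 78 51 4a

D0: mem[0x04..0x09] <- [83 d2 2d 51 4a 98]
D1: mem[0x14..0x1b] <- [9a 83 d2 2d 51 4a 98 78]
D2: mem[0x16..0x18] <- [98 78 af]
query mem[0x15]=0x83, mem[0x09]=0x98, mem[0x17]=0x78, mem[0x07]=0x51, mem[0x19]=0x4a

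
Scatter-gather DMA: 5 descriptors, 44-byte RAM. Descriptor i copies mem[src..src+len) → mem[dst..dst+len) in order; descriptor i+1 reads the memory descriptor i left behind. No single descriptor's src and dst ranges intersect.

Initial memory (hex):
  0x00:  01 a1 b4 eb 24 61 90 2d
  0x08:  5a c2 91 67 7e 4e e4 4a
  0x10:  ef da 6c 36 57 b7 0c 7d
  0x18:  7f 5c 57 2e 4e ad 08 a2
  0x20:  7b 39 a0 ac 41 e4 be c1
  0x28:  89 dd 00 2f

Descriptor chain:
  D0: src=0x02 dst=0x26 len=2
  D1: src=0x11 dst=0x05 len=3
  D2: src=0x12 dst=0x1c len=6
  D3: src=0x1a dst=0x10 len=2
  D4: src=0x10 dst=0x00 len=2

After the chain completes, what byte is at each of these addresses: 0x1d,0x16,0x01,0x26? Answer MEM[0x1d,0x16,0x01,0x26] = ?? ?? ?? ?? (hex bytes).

MEM[0x1d,0x16,0x01,0x26] = 36 0c 2e b4

  after D0: wrote 2B at 0x26 = b4eb
  after D1: wrote 3B at 0x05 = da6c36
  after D2: wrote 6B at 0x1c = 6c3657b70c7d
  after D3: wrote 2B at 0x10 = 572e
  after D4: wrote 2B at 0x00 = 572e
query mem[0x1d]=0x36, mem[0x16]=0x0c, mem[0x01]=0x2e, mem[0x26]=0xb4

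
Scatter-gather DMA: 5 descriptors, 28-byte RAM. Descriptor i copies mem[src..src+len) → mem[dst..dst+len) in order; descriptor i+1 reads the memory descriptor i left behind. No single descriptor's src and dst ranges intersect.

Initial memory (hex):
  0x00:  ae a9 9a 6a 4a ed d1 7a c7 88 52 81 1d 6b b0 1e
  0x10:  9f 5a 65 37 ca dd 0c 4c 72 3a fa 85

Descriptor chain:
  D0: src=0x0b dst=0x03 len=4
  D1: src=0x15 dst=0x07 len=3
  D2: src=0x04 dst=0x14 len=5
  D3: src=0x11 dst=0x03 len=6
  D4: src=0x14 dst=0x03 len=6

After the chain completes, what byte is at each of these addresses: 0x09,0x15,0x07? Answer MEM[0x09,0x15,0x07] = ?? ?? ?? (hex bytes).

[0] 0x0b->0x03 len=4 : 81 1d 6b b0
[1] 0x15->0x07 len=3 : dd 0c 4c
[2] 0x04->0x14 len=5 : 1d 6b b0 dd 0c
[3] 0x11->0x03 len=6 : 5a 65 37 1d 6b b0
[4] 0x14->0x03 len=6 : 1d 6b b0 dd 0c 3a
query mem[0x09]=0x4c, mem[0x15]=0x6b, mem[0x07]=0x0c

MEM[0x09,0x15,0x07] = 4c 6b 0c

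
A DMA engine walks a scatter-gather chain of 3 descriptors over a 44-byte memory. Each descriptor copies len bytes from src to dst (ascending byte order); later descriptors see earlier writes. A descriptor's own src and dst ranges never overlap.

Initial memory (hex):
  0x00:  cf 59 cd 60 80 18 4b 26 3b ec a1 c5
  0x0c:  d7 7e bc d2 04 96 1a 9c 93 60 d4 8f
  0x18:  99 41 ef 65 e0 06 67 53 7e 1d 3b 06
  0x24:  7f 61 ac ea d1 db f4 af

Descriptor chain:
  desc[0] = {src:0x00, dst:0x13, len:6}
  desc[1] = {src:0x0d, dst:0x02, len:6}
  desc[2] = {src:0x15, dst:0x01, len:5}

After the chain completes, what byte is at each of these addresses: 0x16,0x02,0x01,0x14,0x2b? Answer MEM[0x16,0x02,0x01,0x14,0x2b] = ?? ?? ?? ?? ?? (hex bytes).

  after D0: wrote 6B at 0x13 = cf59cd608018
  after D1: wrote 6B at 0x02 = 7ebcd204961a
  after D2: wrote 5B at 0x01 = cd60801841
query mem[0x16]=0x60, mem[0x02]=0x60, mem[0x01]=0xcd, mem[0x14]=0x59, mem[0x2b]=0xaf

MEM[0x16,0x02,0x01,0x14,0x2b] = 60 60 cd 59 af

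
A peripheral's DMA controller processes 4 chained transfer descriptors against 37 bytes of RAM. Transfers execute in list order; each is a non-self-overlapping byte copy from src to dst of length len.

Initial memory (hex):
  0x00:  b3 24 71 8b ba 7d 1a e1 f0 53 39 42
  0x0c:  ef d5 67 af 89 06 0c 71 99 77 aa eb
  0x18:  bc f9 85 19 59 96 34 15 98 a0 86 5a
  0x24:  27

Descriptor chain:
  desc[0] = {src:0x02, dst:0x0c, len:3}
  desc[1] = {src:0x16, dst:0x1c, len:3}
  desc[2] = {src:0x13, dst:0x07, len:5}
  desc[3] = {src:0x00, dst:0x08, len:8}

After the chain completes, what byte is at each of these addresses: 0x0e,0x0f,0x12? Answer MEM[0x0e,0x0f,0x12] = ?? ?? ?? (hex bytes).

  after D0: wrote 3B at 0x0c = 718bba
  after D1: wrote 3B at 0x1c = aaebbc
  after D2: wrote 5B at 0x07 = 719977aaeb
  after D3: wrote 8B at 0x08 = b324718bba7d1a71
query mem[0x0e]=0x1a, mem[0x0f]=0x71, mem[0x12]=0x0c

MEM[0x0e,0x0f,0x12] = 1a 71 0c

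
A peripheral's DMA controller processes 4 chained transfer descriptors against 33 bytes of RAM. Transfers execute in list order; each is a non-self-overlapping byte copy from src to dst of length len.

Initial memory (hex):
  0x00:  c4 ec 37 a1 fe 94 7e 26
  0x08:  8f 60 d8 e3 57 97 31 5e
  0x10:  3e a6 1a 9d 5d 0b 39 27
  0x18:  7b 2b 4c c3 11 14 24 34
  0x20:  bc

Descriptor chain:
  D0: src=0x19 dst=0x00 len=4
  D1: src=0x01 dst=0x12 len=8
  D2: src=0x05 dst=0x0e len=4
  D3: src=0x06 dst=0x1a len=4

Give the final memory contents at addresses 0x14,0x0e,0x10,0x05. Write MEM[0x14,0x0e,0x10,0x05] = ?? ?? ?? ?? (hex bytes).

[0] 0x19->0x00 len=4 : 2b 4c c3 11
[1] 0x01->0x12 len=8 : 4c c3 11 fe 94 7e 26 8f
[2] 0x05->0x0e len=4 : 94 7e 26 8f
[3] 0x06->0x1a len=4 : 7e 26 8f 60
query mem[0x14]=0x11, mem[0x0e]=0x94, mem[0x10]=0x26, mem[0x05]=0x94

MEM[0x14,0x0e,0x10,0x05] = 11 94 26 94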